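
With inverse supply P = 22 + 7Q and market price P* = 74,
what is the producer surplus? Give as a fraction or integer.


Minimum supply price (at Q=0): P_min = 22
Quantity supplied at P* = 74:
Q* = (74 - 22)/7 = 52/7
PS = (1/2) * Q* * (P* - P_min)
PS = (1/2) * 52/7 * (74 - 22)
PS = (1/2) * 52/7 * 52 = 1352/7

1352/7


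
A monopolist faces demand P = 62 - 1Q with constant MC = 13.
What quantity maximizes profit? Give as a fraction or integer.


TR = P*Q = (62 - 1Q)Q = 62Q - 1Q^2
MR = dTR/dQ = 62 - 2Q
Set MR = MC:
62 - 2Q = 13
49 = 2Q
Q* = 49/2 = 49/2

49/2


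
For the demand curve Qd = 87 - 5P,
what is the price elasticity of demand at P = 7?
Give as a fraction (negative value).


dQ/dP = -5
At P = 7: Q = 87 - 5*7 = 52
E = (dQ/dP)(P/Q) = (-5)(7/52) = -35/52

-35/52


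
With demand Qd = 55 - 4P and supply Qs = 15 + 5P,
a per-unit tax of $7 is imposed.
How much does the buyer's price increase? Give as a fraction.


With a per-unit tax, the buyer's price increase depends on relative slopes.
Supply slope: d = 5, Demand slope: b = 4
Buyer's price increase = d * tax / (b + d)
= 5 * 7 / (4 + 5)
= 35 / 9 = 35/9

35/9


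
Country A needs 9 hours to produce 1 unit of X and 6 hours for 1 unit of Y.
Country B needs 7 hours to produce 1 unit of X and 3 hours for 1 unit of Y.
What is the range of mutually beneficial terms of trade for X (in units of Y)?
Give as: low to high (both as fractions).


Opportunity cost of X for Country A = hours_X / hours_Y = 9/6 = 3/2 units of Y
Opportunity cost of X for Country B = hours_X / hours_Y = 7/3 = 7/3 units of Y
Terms of trade must be between the two opportunity costs.
Range: 3/2 to 7/3

3/2 to 7/3


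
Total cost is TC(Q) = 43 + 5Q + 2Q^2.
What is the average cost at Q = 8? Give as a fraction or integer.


TC(8) = 43 + 5*8 + 2*8^2
TC(8) = 43 + 40 + 128 = 211
AC = TC/Q = 211/8 = 211/8

211/8


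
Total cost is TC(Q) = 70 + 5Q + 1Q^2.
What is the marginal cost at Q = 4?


MC = dTC/dQ = 5 + 2*1*Q
At Q = 4:
MC = 5 + 2*4
MC = 5 + 8 = 13

13


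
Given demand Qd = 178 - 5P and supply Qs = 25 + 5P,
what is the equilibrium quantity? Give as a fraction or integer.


First find equilibrium price:
178 - 5P = 25 + 5P
P* = 153/10 = 153/10
Then substitute into demand:
Q* = 178 - 5 * 153/10 = 203/2

203/2


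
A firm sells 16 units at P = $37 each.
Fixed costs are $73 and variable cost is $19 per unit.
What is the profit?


Total Revenue = P * Q = 37 * 16 = $592
Total Cost = FC + VC*Q = 73 + 19*16 = $377
Profit = TR - TC = 592 - 377 = $215

$215


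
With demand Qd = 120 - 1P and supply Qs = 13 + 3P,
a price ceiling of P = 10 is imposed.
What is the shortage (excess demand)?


At P = 10:
Qd = 120 - 1*10 = 110
Qs = 13 + 3*10 = 43
Shortage = Qd - Qs = 110 - 43 = 67

67


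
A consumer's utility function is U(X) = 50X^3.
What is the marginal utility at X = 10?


MU = dU/dX = 50*3*X^(3-1)
MU = 150*X^2
At X = 10:
MU = 150 * 10^2
MU = 150 * 100 = 15000

15000


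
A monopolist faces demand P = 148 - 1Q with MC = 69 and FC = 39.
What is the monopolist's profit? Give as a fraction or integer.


MR = MC: 148 - 2Q = 69
Q* = 79/2
P* = 148 - 1*79/2 = 217/2
Profit = (P* - MC)*Q* - FC
= (217/2 - 69)*79/2 - 39
= 79/2*79/2 - 39
= 6241/4 - 39 = 6085/4

6085/4


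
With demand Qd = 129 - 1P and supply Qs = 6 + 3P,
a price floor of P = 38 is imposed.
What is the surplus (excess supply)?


At P = 38:
Qd = 129 - 1*38 = 91
Qs = 6 + 3*38 = 120
Surplus = Qs - Qd = 120 - 91 = 29

29


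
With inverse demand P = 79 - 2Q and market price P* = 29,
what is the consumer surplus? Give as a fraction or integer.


Maximum willingness to pay (at Q=0): P_max = 79
Quantity demanded at P* = 29:
Q* = (79 - 29)/2 = 25
CS = (1/2) * Q* * (P_max - P*)
CS = (1/2) * 25 * (79 - 29)
CS = (1/2) * 25 * 50 = 625

625


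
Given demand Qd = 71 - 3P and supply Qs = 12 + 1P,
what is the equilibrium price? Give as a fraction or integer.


At equilibrium, Qd = Qs.
71 - 3P = 12 + 1P
71 - 12 = 3P + 1P
59 = 4P
P* = 59/4 = 59/4

59/4


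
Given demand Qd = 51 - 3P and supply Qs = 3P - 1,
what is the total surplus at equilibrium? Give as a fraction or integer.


Find equilibrium: 51 - 3P = 3P - 1
51 + 1 = 6P
P* = 52/6 = 26/3
Q* = 3*26/3 - 1 = 25
Inverse demand: P = 17 - Q/3, so P_max = 17
Inverse supply: P = 1/3 + Q/3, so P_min = 1/3
CS = (1/2) * 25 * (17 - 26/3) = 625/6
PS = (1/2) * 25 * (26/3 - 1/3) = 625/6
TS = CS + PS = 625/6 + 625/6 = 625/3

625/3


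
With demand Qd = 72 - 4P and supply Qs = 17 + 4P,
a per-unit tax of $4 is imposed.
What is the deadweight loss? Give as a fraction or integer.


Pre-tax equilibrium quantity: Q* = 89/2
Post-tax equilibrium quantity: Q_tax = 73/2
Reduction in quantity: Q* - Q_tax = 8
DWL = (1/2) * tax * (Q* - Q_tax)
DWL = (1/2) * 4 * 8 = 16

16


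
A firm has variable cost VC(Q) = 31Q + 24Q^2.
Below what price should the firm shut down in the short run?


AVC(Q) = VC(Q)/Q = 31 + 24Q
AVC is increasing in Q, so minimum AVC is at Q -> 0+.
Min AVC = 31
The firm should shut down if P < 31.

31


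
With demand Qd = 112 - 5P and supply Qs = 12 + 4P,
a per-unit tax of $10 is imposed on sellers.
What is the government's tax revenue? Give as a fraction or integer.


With tax on sellers, new supply: Qs' = 12 + 4(P - 10)
= 4P - 28
New equilibrium quantity:
Q_new = 308/9
Tax revenue = tax * Q_new = 10 * 308/9 = 3080/9

3080/9


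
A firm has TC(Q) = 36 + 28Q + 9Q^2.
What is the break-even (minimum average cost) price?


AC(Q) = 36/Q + 28 + 9Q
To minimize: dAC/dQ = -36/Q^2 + 9 = 0
Q^2 = 36/9 = 4
Q* = 2
Min AC = 36/2 + 28 + 9*2
Min AC = 18 + 28 + 18 = 64

64


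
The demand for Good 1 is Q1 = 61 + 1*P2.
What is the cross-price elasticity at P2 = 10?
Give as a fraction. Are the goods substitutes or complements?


dQ1/dP2 = 1
At P2 = 10: Q1 = 61 + 1*10 = 71
Exy = (dQ1/dP2)(P2/Q1) = 1 * 10 / 71 = 10/71
Since Exy > 0, the goods are substitutes.

10/71 (substitutes)


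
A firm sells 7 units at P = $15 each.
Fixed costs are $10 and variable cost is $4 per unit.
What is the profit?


Total Revenue = P * Q = 15 * 7 = $105
Total Cost = FC + VC*Q = 10 + 4*7 = $38
Profit = TR - TC = 105 - 38 = $67

$67


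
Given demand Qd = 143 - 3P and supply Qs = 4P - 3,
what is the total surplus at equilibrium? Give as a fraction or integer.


Find equilibrium: 143 - 3P = 4P - 3
143 + 3 = 7P
P* = 146/7 = 146/7
Q* = 4*146/7 - 3 = 563/7
Inverse demand: P = 143/3 - Q/3, so P_max = 143/3
Inverse supply: P = 3/4 + Q/4, so P_min = 3/4
CS = (1/2) * 563/7 * (143/3 - 146/7) = 316969/294
PS = (1/2) * 563/7 * (146/7 - 3/4) = 316969/392
TS = CS + PS = 316969/294 + 316969/392 = 316969/168

316969/168


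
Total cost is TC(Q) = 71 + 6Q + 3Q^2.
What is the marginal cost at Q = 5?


MC = dTC/dQ = 6 + 2*3*Q
At Q = 5:
MC = 6 + 6*5
MC = 6 + 30 = 36

36


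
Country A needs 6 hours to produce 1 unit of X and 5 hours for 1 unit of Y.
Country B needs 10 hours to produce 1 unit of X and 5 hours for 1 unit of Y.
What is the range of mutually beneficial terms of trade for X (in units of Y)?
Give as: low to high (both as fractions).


Opportunity cost of X for Country A = hours_X / hours_Y = 6/5 = 6/5 units of Y
Opportunity cost of X for Country B = hours_X / hours_Y = 10/5 = 2 units of Y
Terms of trade must be between the two opportunity costs.
Range: 6/5 to 2

6/5 to 2


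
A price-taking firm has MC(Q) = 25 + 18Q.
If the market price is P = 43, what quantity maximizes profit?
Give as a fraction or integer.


In perfect competition, profit is maximized where P = MC.
43 = 25 + 18Q
18 = 18Q
Q* = 18/18 = 1

1


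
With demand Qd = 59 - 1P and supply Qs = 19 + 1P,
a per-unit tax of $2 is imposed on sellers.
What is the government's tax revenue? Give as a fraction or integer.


With tax on sellers, new supply: Qs' = 19 + 1(P - 2)
= 17 + 1P
New equilibrium quantity:
Q_new = 38
Tax revenue = tax * Q_new = 2 * 38 = 76

76


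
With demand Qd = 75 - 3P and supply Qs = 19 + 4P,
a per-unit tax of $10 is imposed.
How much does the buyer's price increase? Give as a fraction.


With a per-unit tax, the buyer's price increase depends on relative slopes.
Supply slope: d = 4, Demand slope: b = 3
Buyer's price increase = d * tax / (b + d)
= 4 * 10 / (3 + 4)
= 40 / 7 = 40/7

40/7


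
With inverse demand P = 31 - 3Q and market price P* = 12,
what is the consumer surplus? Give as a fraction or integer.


Maximum willingness to pay (at Q=0): P_max = 31
Quantity demanded at P* = 12:
Q* = (31 - 12)/3 = 19/3
CS = (1/2) * Q* * (P_max - P*)
CS = (1/2) * 19/3 * (31 - 12)
CS = (1/2) * 19/3 * 19 = 361/6

361/6


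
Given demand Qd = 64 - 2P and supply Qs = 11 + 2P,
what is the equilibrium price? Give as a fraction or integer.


At equilibrium, Qd = Qs.
64 - 2P = 11 + 2P
64 - 11 = 2P + 2P
53 = 4P
P* = 53/4 = 53/4

53/4


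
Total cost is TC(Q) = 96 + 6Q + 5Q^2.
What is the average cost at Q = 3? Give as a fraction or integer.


TC(3) = 96 + 6*3 + 5*3^2
TC(3) = 96 + 18 + 45 = 159
AC = TC/Q = 159/3 = 53

53


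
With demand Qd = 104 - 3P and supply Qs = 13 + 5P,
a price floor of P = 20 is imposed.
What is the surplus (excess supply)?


At P = 20:
Qd = 104 - 3*20 = 44
Qs = 13 + 5*20 = 113
Surplus = Qs - Qd = 113 - 44 = 69

69


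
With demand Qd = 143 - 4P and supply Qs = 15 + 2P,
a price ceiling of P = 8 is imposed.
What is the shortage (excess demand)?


At P = 8:
Qd = 143 - 4*8 = 111
Qs = 15 + 2*8 = 31
Shortage = Qd - Qs = 111 - 31 = 80

80


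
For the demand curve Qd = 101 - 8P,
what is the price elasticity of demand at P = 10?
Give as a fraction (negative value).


dQ/dP = -8
At P = 10: Q = 101 - 8*10 = 21
E = (dQ/dP)(P/Q) = (-8)(10/21) = -80/21

-80/21


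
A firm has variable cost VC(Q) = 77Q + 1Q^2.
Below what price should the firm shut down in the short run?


AVC(Q) = VC(Q)/Q = 77 + 1Q
AVC is increasing in Q, so minimum AVC is at Q -> 0+.
Min AVC = 77
The firm should shut down if P < 77.

77


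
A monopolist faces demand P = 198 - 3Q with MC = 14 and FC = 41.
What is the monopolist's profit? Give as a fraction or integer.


MR = MC: 198 - 6Q = 14
Q* = 92/3
P* = 198 - 3*92/3 = 106
Profit = (P* - MC)*Q* - FC
= (106 - 14)*92/3 - 41
= 92*92/3 - 41
= 8464/3 - 41 = 8341/3

8341/3


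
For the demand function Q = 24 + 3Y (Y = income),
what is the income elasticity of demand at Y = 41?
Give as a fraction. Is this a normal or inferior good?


dQ/dY = 3
At Y = 41: Q = 24 + 3*41 = 147
Ey = (dQ/dY)(Y/Q) = 3 * 41 / 147 = 41/49
Since Ey > 0, this is a normal good.

41/49 (normal good)


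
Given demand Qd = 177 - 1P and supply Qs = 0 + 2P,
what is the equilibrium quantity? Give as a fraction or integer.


First find equilibrium price:
177 - 1P = 0 + 2P
P* = 177/3 = 59
Then substitute into demand:
Q* = 177 - 1 * 59 = 118

118


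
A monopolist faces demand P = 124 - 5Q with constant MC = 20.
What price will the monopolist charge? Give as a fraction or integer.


MR = 124 - 10Q
Set MR = MC: 124 - 10Q = 20
Q* = 52/5
Substitute into demand:
P* = 124 - 5*52/5 = 72

72


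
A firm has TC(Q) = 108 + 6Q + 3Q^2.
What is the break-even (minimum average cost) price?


AC(Q) = 108/Q + 6 + 3Q
To minimize: dAC/dQ = -108/Q^2 + 3 = 0
Q^2 = 108/3 = 36
Q* = 6
Min AC = 108/6 + 6 + 3*6
Min AC = 18 + 6 + 18 = 42

42


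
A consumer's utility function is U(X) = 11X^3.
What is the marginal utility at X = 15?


MU = dU/dX = 11*3*X^(3-1)
MU = 33*X^2
At X = 15:
MU = 33 * 15^2
MU = 33 * 225 = 7425

7425


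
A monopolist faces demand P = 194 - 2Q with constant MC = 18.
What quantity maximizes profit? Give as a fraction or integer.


TR = P*Q = (194 - 2Q)Q = 194Q - 2Q^2
MR = dTR/dQ = 194 - 4Q
Set MR = MC:
194 - 4Q = 18
176 = 4Q
Q* = 176/4 = 44

44


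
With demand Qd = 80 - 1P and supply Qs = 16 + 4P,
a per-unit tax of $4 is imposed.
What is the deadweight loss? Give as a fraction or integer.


Pre-tax equilibrium quantity: Q* = 336/5
Post-tax equilibrium quantity: Q_tax = 64
Reduction in quantity: Q* - Q_tax = 16/5
DWL = (1/2) * tax * (Q* - Q_tax)
DWL = (1/2) * 4 * 16/5 = 32/5

32/5


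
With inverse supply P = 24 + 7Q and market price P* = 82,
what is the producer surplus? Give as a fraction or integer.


Minimum supply price (at Q=0): P_min = 24
Quantity supplied at P* = 82:
Q* = (82 - 24)/7 = 58/7
PS = (1/2) * Q* * (P* - P_min)
PS = (1/2) * 58/7 * (82 - 24)
PS = (1/2) * 58/7 * 58 = 1682/7

1682/7


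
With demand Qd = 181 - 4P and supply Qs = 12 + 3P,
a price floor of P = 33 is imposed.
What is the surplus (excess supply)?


At P = 33:
Qd = 181 - 4*33 = 49
Qs = 12 + 3*33 = 111
Surplus = Qs - Qd = 111 - 49 = 62

62


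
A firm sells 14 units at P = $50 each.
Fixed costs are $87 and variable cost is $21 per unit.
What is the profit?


Total Revenue = P * Q = 50 * 14 = $700
Total Cost = FC + VC*Q = 87 + 21*14 = $381
Profit = TR - TC = 700 - 381 = $319

$319


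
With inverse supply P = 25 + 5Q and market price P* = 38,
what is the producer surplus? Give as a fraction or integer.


Minimum supply price (at Q=0): P_min = 25
Quantity supplied at P* = 38:
Q* = (38 - 25)/5 = 13/5
PS = (1/2) * Q* * (P* - P_min)
PS = (1/2) * 13/5 * (38 - 25)
PS = (1/2) * 13/5 * 13 = 169/10

169/10


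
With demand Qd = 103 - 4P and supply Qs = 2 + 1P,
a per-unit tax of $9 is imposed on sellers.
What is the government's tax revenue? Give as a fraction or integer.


With tax on sellers, new supply: Qs' = 2 + 1(P - 9)
= 1P - 7
New equilibrium quantity:
Q_new = 15
Tax revenue = tax * Q_new = 9 * 15 = 135

135


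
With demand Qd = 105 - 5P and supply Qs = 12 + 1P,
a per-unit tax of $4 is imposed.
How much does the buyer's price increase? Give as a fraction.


With a per-unit tax, the buyer's price increase depends on relative slopes.
Supply slope: d = 1, Demand slope: b = 5
Buyer's price increase = d * tax / (b + d)
= 1 * 4 / (5 + 1)
= 4 / 6 = 2/3

2/3


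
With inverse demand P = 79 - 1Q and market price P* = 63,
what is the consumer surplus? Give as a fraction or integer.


Maximum willingness to pay (at Q=0): P_max = 79
Quantity demanded at P* = 63:
Q* = (79 - 63)/1 = 16
CS = (1/2) * Q* * (P_max - P*)
CS = (1/2) * 16 * (79 - 63)
CS = (1/2) * 16 * 16 = 128

128


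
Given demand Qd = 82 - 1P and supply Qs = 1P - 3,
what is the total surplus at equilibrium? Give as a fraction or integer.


Find equilibrium: 82 - 1P = 1P - 3
82 + 3 = 2P
P* = 85/2 = 85/2
Q* = 1*85/2 - 3 = 79/2
Inverse demand: P = 82 - Q/1, so P_max = 82
Inverse supply: P = 3 + Q/1, so P_min = 3
CS = (1/2) * 79/2 * (82 - 85/2) = 6241/8
PS = (1/2) * 79/2 * (85/2 - 3) = 6241/8
TS = CS + PS = 6241/8 + 6241/8 = 6241/4

6241/4


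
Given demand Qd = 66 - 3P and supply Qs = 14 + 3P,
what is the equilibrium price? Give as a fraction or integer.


At equilibrium, Qd = Qs.
66 - 3P = 14 + 3P
66 - 14 = 3P + 3P
52 = 6P
P* = 52/6 = 26/3

26/3


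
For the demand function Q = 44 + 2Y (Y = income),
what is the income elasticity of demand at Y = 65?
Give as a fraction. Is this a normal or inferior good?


dQ/dY = 2
At Y = 65: Q = 44 + 2*65 = 174
Ey = (dQ/dY)(Y/Q) = 2 * 65 / 174 = 65/87
Since Ey > 0, this is a normal good.

65/87 (normal good)


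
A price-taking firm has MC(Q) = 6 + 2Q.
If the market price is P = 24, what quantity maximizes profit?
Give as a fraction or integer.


In perfect competition, profit is maximized where P = MC.
24 = 6 + 2Q
18 = 2Q
Q* = 18/2 = 9

9


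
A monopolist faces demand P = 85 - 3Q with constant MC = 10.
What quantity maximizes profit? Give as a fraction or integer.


TR = P*Q = (85 - 3Q)Q = 85Q - 3Q^2
MR = dTR/dQ = 85 - 6Q
Set MR = MC:
85 - 6Q = 10
75 = 6Q
Q* = 75/6 = 25/2

25/2


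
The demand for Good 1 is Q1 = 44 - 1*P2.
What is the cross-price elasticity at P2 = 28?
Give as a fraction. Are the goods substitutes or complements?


dQ1/dP2 = -1
At P2 = 28: Q1 = 44 - 1*28 = 16
Exy = (dQ1/dP2)(P2/Q1) = -1 * 28 / 16 = -7/4
Since Exy < 0, the goods are complements.

-7/4 (complements)


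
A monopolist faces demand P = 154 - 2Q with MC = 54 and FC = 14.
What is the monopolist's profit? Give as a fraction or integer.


MR = MC: 154 - 4Q = 54
Q* = 25
P* = 154 - 2*25 = 104
Profit = (P* - MC)*Q* - FC
= (104 - 54)*25 - 14
= 50*25 - 14
= 1250 - 14 = 1236

1236


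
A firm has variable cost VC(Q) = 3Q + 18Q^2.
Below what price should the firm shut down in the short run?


AVC(Q) = VC(Q)/Q = 3 + 18Q
AVC is increasing in Q, so minimum AVC is at Q -> 0+.
Min AVC = 3
The firm should shut down if P < 3.

3


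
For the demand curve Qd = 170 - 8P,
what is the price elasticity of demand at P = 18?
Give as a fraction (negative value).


dQ/dP = -8
At P = 18: Q = 170 - 8*18 = 26
E = (dQ/dP)(P/Q) = (-8)(18/26) = -72/13

-72/13


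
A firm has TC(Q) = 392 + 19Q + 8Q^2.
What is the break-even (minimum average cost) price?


AC(Q) = 392/Q + 19 + 8Q
To minimize: dAC/dQ = -392/Q^2 + 8 = 0
Q^2 = 392/8 = 49
Q* = 7
Min AC = 392/7 + 19 + 8*7
Min AC = 56 + 19 + 56 = 131

131


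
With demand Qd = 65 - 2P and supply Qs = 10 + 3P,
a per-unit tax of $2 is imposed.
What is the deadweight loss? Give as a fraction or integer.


Pre-tax equilibrium quantity: Q* = 43
Post-tax equilibrium quantity: Q_tax = 203/5
Reduction in quantity: Q* - Q_tax = 12/5
DWL = (1/2) * tax * (Q* - Q_tax)
DWL = (1/2) * 2 * 12/5 = 12/5

12/5


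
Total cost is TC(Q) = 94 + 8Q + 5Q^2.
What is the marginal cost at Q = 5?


MC = dTC/dQ = 8 + 2*5*Q
At Q = 5:
MC = 8 + 10*5
MC = 8 + 50 = 58

58


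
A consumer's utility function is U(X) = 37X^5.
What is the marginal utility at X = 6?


MU = dU/dX = 37*5*X^(5-1)
MU = 185*X^4
At X = 6:
MU = 185 * 6^4
MU = 185 * 1296 = 239760

239760


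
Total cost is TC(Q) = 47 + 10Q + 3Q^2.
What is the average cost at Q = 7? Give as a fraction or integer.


TC(7) = 47 + 10*7 + 3*7^2
TC(7) = 47 + 70 + 147 = 264
AC = TC/Q = 264/7 = 264/7

264/7


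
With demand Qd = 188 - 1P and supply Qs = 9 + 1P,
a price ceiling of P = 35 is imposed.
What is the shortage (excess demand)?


At P = 35:
Qd = 188 - 1*35 = 153
Qs = 9 + 1*35 = 44
Shortage = Qd - Qs = 153 - 44 = 109

109


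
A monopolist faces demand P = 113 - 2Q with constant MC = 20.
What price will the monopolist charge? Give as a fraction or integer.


MR = 113 - 4Q
Set MR = MC: 113 - 4Q = 20
Q* = 93/4
Substitute into demand:
P* = 113 - 2*93/4 = 133/2

133/2


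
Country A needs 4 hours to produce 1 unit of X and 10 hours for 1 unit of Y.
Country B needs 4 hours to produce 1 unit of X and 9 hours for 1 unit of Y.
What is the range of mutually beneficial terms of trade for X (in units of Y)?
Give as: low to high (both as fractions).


Opportunity cost of X for Country A = hours_X / hours_Y = 4/10 = 2/5 units of Y
Opportunity cost of X for Country B = hours_X / hours_Y = 4/9 = 4/9 units of Y
Terms of trade must be between the two opportunity costs.
Range: 2/5 to 4/9

2/5 to 4/9


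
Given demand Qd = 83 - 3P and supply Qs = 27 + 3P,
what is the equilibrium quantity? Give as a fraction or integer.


First find equilibrium price:
83 - 3P = 27 + 3P
P* = 56/6 = 28/3
Then substitute into demand:
Q* = 83 - 3 * 28/3 = 55

55


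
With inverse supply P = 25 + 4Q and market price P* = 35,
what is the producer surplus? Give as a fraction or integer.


Minimum supply price (at Q=0): P_min = 25
Quantity supplied at P* = 35:
Q* = (35 - 25)/4 = 5/2
PS = (1/2) * Q* * (P* - P_min)
PS = (1/2) * 5/2 * (35 - 25)
PS = (1/2) * 5/2 * 10 = 25/2

25/2


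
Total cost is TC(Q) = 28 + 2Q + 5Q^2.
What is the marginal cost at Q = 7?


MC = dTC/dQ = 2 + 2*5*Q
At Q = 7:
MC = 2 + 10*7
MC = 2 + 70 = 72

72


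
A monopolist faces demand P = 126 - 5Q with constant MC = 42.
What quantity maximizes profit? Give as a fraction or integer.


TR = P*Q = (126 - 5Q)Q = 126Q - 5Q^2
MR = dTR/dQ = 126 - 10Q
Set MR = MC:
126 - 10Q = 42
84 = 10Q
Q* = 84/10 = 42/5

42/5


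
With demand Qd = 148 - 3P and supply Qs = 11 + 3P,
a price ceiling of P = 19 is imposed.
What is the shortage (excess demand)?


At P = 19:
Qd = 148 - 3*19 = 91
Qs = 11 + 3*19 = 68
Shortage = Qd - Qs = 91 - 68 = 23

23


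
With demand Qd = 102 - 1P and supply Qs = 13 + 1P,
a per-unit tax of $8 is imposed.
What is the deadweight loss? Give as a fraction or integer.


Pre-tax equilibrium quantity: Q* = 115/2
Post-tax equilibrium quantity: Q_tax = 107/2
Reduction in quantity: Q* - Q_tax = 4
DWL = (1/2) * tax * (Q* - Q_tax)
DWL = (1/2) * 8 * 4 = 16

16


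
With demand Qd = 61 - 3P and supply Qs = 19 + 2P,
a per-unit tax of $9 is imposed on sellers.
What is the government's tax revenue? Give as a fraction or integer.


With tax on sellers, new supply: Qs' = 19 + 2(P - 9)
= 1 + 2P
New equilibrium quantity:
Q_new = 25
Tax revenue = tax * Q_new = 9 * 25 = 225

225


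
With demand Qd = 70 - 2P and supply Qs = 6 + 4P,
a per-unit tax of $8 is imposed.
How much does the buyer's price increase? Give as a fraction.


With a per-unit tax, the buyer's price increase depends on relative slopes.
Supply slope: d = 4, Demand slope: b = 2
Buyer's price increase = d * tax / (b + d)
= 4 * 8 / (2 + 4)
= 32 / 6 = 16/3

16/3


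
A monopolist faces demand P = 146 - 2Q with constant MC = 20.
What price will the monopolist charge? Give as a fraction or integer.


MR = 146 - 4Q
Set MR = MC: 146 - 4Q = 20
Q* = 63/2
Substitute into demand:
P* = 146 - 2*63/2 = 83

83


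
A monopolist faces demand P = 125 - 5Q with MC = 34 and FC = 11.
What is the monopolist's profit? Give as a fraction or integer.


MR = MC: 125 - 10Q = 34
Q* = 91/10
P* = 125 - 5*91/10 = 159/2
Profit = (P* - MC)*Q* - FC
= (159/2 - 34)*91/10 - 11
= 91/2*91/10 - 11
= 8281/20 - 11 = 8061/20

8061/20


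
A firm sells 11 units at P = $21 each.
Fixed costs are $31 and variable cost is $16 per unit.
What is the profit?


Total Revenue = P * Q = 21 * 11 = $231
Total Cost = FC + VC*Q = 31 + 16*11 = $207
Profit = TR - TC = 231 - 207 = $24

$24


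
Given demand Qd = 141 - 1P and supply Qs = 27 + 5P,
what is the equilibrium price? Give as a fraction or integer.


At equilibrium, Qd = Qs.
141 - 1P = 27 + 5P
141 - 27 = 1P + 5P
114 = 6P
P* = 114/6 = 19

19


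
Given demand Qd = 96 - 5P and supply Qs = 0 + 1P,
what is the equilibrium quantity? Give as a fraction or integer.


First find equilibrium price:
96 - 5P = 0 + 1P
P* = 96/6 = 16
Then substitute into demand:
Q* = 96 - 5 * 16 = 16

16


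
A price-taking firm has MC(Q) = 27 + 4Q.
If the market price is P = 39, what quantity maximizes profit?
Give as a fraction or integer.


In perfect competition, profit is maximized where P = MC.
39 = 27 + 4Q
12 = 4Q
Q* = 12/4 = 3

3


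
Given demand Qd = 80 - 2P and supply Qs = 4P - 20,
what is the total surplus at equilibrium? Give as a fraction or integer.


Find equilibrium: 80 - 2P = 4P - 20
80 + 20 = 6P
P* = 100/6 = 50/3
Q* = 4*50/3 - 20 = 140/3
Inverse demand: P = 40 - Q/2, so P_max = 40
Inverse supply: P = 5 + Q/4, so P_min = 5
CS = (1/2) * 140/3 * (40 - 50/3) = 4900/9
PS = (1/2) * 140/3 * (50/3 - 5) = 2450/9
TS = CS + PS = 4900/9 + 2450/9 = 2450/3

2450/3


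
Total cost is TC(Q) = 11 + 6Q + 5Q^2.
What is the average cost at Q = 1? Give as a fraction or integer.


TC(1) = 11 + 6*1 + 5*1^2
TC(1) = 11 + 6 + 5 = 22
AC = TC/Q = 22/1 = 22

22


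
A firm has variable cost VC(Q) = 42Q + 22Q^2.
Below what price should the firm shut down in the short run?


AVC(Q) = VC(Q)/Q = 42 + 22Q
AVC is increasing in Q, so minimum AVC is at Q -> 0+.
Min AVC = 42
The firm should shut down if P < 42.

42


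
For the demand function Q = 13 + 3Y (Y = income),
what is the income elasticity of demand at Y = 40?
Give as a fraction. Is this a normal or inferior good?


dQ/dY = 3
At Y = 40: Q = 13 + 3*40 = 133
Ey = (dQ/dY)(Y/Q) = 3 * 40 / 133 = 120/133
Since Ey > 0, this is a normal good.

120/133 (normal good)


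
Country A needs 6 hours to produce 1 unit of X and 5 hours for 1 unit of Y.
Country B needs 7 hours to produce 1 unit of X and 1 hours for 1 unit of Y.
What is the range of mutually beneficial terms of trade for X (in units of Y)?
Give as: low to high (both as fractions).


Opportunity cost of X for Country A = hours_X / hours_Y = 6/5 = 6/5 units of Y
Opportunity cost of X for Country B = hours_X / hours_Y = 7/1 = 7 units of Y
Terms of trade must be between the two opportunity costs.
Range: 6/5 to 7

6/5 to 7


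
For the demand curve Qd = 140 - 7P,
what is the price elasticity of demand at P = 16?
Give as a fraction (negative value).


dQ/dP = -7
At P = 16: Q = 140 - 7*16 = 28
E = (dQ/dP)(P/Q) = (-7)(16/28) = -4

-4


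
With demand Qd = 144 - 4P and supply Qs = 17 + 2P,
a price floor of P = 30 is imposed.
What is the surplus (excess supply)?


At P = 30:
Qd = 144 - 4*30 = 24
Qs = 17 + 2*30 = 77
Surplus = Qs - Qd = 77 - 24 = 53

53


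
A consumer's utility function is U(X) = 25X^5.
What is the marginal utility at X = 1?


MU = dU/dX = 25*5*X^(5-1)
MU = 125*X^4
At X = 1:
MU = 125 * 1^4
MU = 125 * 1 = 125

125


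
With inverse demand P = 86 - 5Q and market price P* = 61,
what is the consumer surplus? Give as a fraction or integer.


Maximum willingness to pay (at Q=0): P_max = 86
Quantity demanded at P* = 61:
Q* = (86 - 61)/5 = 5
CS = (1/2) * Q* * (P_max - P*)
CS = (1/2) * 5 * (86 - 61)
CS = (1/2) * 5 * 25 = 125/2

125/2


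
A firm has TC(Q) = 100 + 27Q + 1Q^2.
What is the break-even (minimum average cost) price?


AC(Q) = 100/Q + 27 + 1Q
To minimize: dAC/dQ = -100/Q^2 + 1 = 0
Q^2 = 100/1 = 100
Q* = 10
Min AC = 100/10 + 27 + 1*10
Min AC = 10 + 27 + 10 = 47

47


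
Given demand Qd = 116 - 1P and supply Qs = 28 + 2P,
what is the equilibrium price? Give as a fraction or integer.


At equilibrium, Qd = Qs.
116 - 1P = 28 + 2P
116 - 28 = 1P + 2P
88 = 3P
P* = 88/3 = 88/3

88/3


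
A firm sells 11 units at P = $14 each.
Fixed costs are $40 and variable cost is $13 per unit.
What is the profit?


Total Revenue = P * Q = 14 * 11 = $154
Total Cost = FC + VC*Q = 40 + 13*11 = $183
Profit = TR - TC = 154 - 183 = $-29

$-29


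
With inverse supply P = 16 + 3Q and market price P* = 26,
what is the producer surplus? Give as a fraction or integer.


Minimum supply price (at Q=0): P_min = 16
Quantity supplied at P* = 26:
Q* = (26 - 16)/3 = 10/3
PS = (1/2) * Q* * (P* - P_min)
PS = (1/2) * 10/3 * (26 - 16)
PS = (1/2) * 10/3 * 10 = 50/3

50/3


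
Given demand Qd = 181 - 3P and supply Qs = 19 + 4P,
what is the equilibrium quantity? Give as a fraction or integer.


First find equilibrium price:
181 - 3P = 19 + 4P
P* = 162/7 = 162/7
Then substitute into demand:
Q* = 181 - 3 * 162/7 = 781/7

781/7


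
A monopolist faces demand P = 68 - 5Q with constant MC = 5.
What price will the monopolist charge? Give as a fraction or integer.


MR = 68 - 10Q
Set MR = MC: 68 - 10Q = 5
Q* = 63/10
Substitute into demand:
P* = 68 - 5*63/10 = 73/2

73/2


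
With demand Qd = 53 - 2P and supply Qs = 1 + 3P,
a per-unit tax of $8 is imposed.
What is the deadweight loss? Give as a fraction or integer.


Pre-tax equilibrium quantity: Q* = 161/5
Post-tax equilibrium quantity: Q_tax = 113/5
Reduction in quantity: Q* - Q_tax = 48/5
DWL = (1/2) * tax * (Q* - Q_tax)
DWL = (1/2) * 8 * 48/5 = 192/5

192/5


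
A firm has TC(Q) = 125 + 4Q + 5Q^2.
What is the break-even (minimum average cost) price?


AC(Q) = 125/Q + 4 + 5Q
To minimize: dAC/dQ = -125/Q^2 + 5 = 0
Q^2 = 125/5 = 25
Q* = 5
Min AC = 125/5 + 4 + 5*5
Min AC = 25 + 4 + 25 = 54

54


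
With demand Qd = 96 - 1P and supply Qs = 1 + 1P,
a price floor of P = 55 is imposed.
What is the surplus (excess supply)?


At P = 55:
Qd = 96 - 1*55 = 41
Qs = 1 + 1*55 = 56
Surplus = Qs - Qd = 56 - 41 = 15

15


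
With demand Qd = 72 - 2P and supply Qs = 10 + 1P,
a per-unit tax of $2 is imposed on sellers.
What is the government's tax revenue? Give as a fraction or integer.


With tax on sellers, new supply: Qs' = 10 + 1(P - 2)
= 8 + 1P
New equilibrium quantity:
Q_new = 88/3
Tax revenue = tax * Q_new = 2 * 88/3 = 176/3

176/3


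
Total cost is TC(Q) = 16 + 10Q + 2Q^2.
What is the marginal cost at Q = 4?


MC = dTC/dQ = 10 + 2*2*Q
At Q = 4:
MC = 10 + 4*4
MC = 10 + 16 = 26

26


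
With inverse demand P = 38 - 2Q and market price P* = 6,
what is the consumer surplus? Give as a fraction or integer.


Maximum willingness to pay (at Q=0): P_max = 38
Quantity demanded at P* = 6:
Q* = (38 - 6)/2 = 16
CS = (1/2) * Q* * (P_max - P*)
CS = (1/2) * 16 * (38 - 6)
CS = (1/2) * 16 * 32 = 256

256


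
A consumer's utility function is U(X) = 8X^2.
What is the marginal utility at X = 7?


MU = dU/dX = 8*2*X^(2-1)
MU = 16*X^1
At X = 7:
MU = 16 * 7^1
MU = 16 * 7 = 112

112


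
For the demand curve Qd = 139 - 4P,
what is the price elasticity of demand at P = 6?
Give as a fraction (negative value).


dQ/dP = -4
At P = 6: Q = 139 - 4*6 = 115
E = (dQ/dP)(P/Q) = (-4)(6/115) = -24/115

-24/115


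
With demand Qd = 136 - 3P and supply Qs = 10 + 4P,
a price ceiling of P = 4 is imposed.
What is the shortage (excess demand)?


At P = 4:
Qd = 136 - 3*4 = 124
Qs = 10 + 4*4 = 26
Shortage = Qd - Qs = 124 - 26 = 98

98


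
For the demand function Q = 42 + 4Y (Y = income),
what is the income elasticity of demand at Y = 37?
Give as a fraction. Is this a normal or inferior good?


dQ/dY = 4
At Y = 37: Q = 42 + 4*37 = 190
Ey = (dQ/dY)(Y/Q) = 4 * 37 / 190 = 74/95
Since Ey > 0, this is a normal good.

74/95 (normal good)


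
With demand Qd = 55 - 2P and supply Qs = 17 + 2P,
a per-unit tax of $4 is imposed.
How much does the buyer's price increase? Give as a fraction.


With a per-unit tax, the buyer's price increase depends on relative slopes.
Supply slope: d = 2, Demand slope: b = 2
Buyer's price increase = d * tax / (b + d)
= 2 * 4 / (2 + 2)
= 8 / 4 = 2

2


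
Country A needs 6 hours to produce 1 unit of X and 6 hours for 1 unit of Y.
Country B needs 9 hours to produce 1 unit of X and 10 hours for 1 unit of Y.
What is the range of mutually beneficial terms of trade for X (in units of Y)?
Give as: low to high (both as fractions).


Opportunity cost of X for Country A = hours_X / hours_Y = 6/6 = 1 units of Y
Opportunity cost of X for Country B = hours_X / hours_Y = 9/10 = 9/10 units of Y
Terms of trade must be between the two opportunity costs.
Range: 9/10 to 1

9/10 to 1


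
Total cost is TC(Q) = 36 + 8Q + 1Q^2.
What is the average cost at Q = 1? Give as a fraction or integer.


TC(1) = 36 + 8*1 + 1*1^2
TC(1) = 36 + 8 + 1 = 45
AC = TC/Q = 45/1 = 45

45


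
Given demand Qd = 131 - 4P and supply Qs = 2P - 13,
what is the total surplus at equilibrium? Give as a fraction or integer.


Find equilibrium: 131 - 4P = 2P - 13
131 + 13 = 6P
P* = 144/6 = 24
Q* = 2*24 - 13 = 35
Inverse demand: P = 131/4 - Q/4, so P_max = 131/4
Inverse supply: P = 13/2 + Q/2, so P_min = 13/2
CS = (1/2) * 35 * (131/4 - 24) = 1225/8
PS = (1/2) * 35 * (24 - 13/2) = 1225/4
TS = CS + PS = 1225/8 + 1225/4 = 3675/8

3675/8


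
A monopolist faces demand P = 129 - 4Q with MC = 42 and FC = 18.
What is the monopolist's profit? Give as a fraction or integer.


MR = MC: 129 - 8Q = 42
Q* = 87/8
P* = 129 - 4*87/8 = 171/2
Profit = (P* - MC)*Q* - FC
= (171/2 - 42)*87/8 - 18
= 87/2*87/8 - 18
= 7569/16 - 18 = 7281/16

7281/16


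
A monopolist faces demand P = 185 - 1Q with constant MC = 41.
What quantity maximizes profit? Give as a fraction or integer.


TR = P*Q = (185 - 1Q)Q = 185Q - 1Q^2
MR = dTR/dQ = 185 - 2Q
Set MR = MC:
185 - 2Q = 41
144 = 2Q
Q* = 144/2 = 72

72


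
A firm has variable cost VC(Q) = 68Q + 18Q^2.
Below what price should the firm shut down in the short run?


AVC(Q) = VC(Q)/Q = 68 + 18Q
AVC is increasing in Q, so minimum AVC is at Q -> 0+.
Min AVC = 68
The firm should shut down if P < 68.

68


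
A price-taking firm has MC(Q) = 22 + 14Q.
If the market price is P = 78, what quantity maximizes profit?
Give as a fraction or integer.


In perfect competition, profit is maximized where P = MC.
78 = 22 + 14Q
56 = 14Q
Q* = 56/14 = 4

4


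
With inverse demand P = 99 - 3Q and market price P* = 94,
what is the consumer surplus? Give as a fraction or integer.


Maximum willingness to pay (at Q=0): P_max = 99
Quantity demanded at P* = 94:
Q* = (99 - 94)/3 = 5/3
CS = (1/2) * Q* * (P_max - P*)
CS = (1/2) * 5/3 * (99 - 94)
CS = (1/2) * 5/3 * 5 = 25/6

25/6


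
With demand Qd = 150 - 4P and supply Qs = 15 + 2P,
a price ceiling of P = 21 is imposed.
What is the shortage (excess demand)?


At P = 21:
Qd = 150 - 4*21 = 66
Qs = 15 + 2*21 = 57
Shortage = Qd - Qs = 66 - 57 = 9

9


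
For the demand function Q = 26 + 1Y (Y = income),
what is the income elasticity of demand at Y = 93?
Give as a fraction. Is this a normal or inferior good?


dQ/dY = 1
At Y = 93: Q = 26 + 1*93 = 119
Ey = (dQ/dY)(Y/Q) = 1 * 93 / 119 = 93/119
Since Ey > 0, this is a normal good.

93/119 (normal good)


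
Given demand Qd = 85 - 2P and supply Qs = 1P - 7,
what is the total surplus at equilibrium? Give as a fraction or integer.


Find equilibrium: 85 - 2P = 1P - 7
85 + 7 = 3P
P* = 92/3 = 92/3
Q* = 1*92/3 - 7 = 71/3
Inverse demand: P = 85/2 - Q/2, so P_max = 85/2
Inverse supply: P = 7 + Q/1, so P_min = 7
CS = (1/2) * 71/3 * (85/2 - 92/3) = 5041/36
PS = (1/2) * 71/3 * (92/3 - 7) = 5041/18
TS = CS + PS = 5041/36 + 5041/18 = 5041/12

5041/12


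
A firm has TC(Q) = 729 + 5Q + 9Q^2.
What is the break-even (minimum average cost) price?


AC(Q) = 729/Q + 5 + 9Q
To minimize: dAC/dQ = -729/Q^2 + 9 = 0
Q^2 = 729/9 = 81
Q* = 9
Min AC = 729/9 + 5 + 9*9
Min AC = 81 + 5 + 81 = 167

167


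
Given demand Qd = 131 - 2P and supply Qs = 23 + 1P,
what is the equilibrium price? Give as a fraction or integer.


At equilibrium, Qd = Qs.
131 - 2P = 23 + 1P
131 - 23 = 2P + 1P
108 = 3P
P* = 108/3 = 36

36


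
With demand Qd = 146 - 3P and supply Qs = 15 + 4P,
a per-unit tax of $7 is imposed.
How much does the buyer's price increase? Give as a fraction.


With a per-unit tax, the buyer's price increase depends on relative slopes.
Supply slope: d = 4, Demand slope: b = 3
Buyer's price increase = d * tax / (b + d)
= 4 * 7 / (3 + 4)
= 28 / 7 = 4

4


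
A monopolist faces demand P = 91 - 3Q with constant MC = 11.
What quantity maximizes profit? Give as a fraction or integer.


TR = P*Q = (91 - 3Q)Q = 91Q - 3Q^2
MR = dTR/dQ = 91 - 6Q
Set MR = MC:
91 - 6Q = 11
80 = 6Q
Q* = 80/6 = 40/3

40/3


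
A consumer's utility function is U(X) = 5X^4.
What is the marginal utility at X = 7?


MU = dU/dX = 5*4*X^(4-1)
MU = 20*X^3
At X = 7:
MU = 20 * 7^3
MU = 20 * 343 = 6860

6860


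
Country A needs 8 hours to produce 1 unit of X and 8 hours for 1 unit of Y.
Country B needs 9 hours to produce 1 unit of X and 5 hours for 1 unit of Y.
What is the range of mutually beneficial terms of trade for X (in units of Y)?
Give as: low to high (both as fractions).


Opportunity cost of X for Country A = hours_X / hours_Y = 8/8 = 1 units of Y
Opportunity cost of X for Country B = hours_X / hours_Y = 9/5 = 9/5 units of Y
Terms of trade must be between the two opportunity costs.
Range: 1 to 9/5

1 to 9/5


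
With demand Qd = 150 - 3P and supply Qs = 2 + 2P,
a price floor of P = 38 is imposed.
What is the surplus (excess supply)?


At P = 38:
Qd = 150 - 3*38 = 36
Qs = 2 + 2*38 = 78
Surplus = Qs - Qd = 78 - 36 = 42

42


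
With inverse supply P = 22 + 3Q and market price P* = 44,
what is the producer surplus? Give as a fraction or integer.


Minimum supply price (at Q=0): P_min = 22
Quantity supplied at P* = 44:
Q* = (44 - 22)/3 = 22/3
PS = (1/2) * Q* * (P* - P_min)
PS = (1/2) * 22/3 * (44 - 22)
PS = (1/2) * 22/3 * 22 = 242/3

242/3


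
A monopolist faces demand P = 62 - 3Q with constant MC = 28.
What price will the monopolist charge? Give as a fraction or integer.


MR = 62 - 6Q
Set MR = MC: 62 - 6Q = 28
Q* = 17/3
Substitute into demand:
P* = 62 - 3*17/3 = 45

45


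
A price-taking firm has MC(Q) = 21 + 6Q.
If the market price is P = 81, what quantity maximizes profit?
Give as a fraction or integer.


In perfect competition, profit is maximized where P = MC.
81 = 21 + 6Q
60 = 6Q
Q* = 60/6 = 10

10


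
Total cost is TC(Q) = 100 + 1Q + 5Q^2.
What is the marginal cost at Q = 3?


MC = dTC/dQ = 1 + 2*5*Q
At Q = 3:
MC = 1 + 10*3
MC = 1 + 30 = 31

31


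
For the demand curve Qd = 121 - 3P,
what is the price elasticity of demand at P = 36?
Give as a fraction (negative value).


dQ/dP = -3
At P = 36: Q = 121 - 3*36 = 13
E = (dQ/dP)(P/Q) = (-3)(36/13) = -108/13

-108/13


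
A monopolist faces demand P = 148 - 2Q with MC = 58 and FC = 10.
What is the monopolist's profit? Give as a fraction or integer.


MR = MC: 148 - 4Q = 58
Q* = 45/2
P* = 148 - 2*45/2 = 103
Profit = (P* - MC)*Q* - FC
= (103 - 58)*45/2 - 10
= 45*45/2 - 10
= 2025/2 - 10 = 2005/2

2005/2


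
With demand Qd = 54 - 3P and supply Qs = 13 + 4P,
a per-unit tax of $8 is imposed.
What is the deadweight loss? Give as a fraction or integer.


Pre-tax equilibrium quantity: Q* = 255/7
Post-tax equilibrium quantity: Q_tax = 159/7
Reduction in quantity: Q* - Q_tax = 96/7
DWL = (1/2) * tax * (Q* - Q_tax)
DWL = (1/2) * 8 * 96/7 = 384/7

384/7


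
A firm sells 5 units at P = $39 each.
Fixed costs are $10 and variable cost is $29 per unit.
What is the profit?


Total Revenue = P * Q = 39 * 5 = $195
Total Cost = FC + VC*Q = 10 + 29*5 = $155
Profit = TR - TC = 195 - 155 = $40

$40


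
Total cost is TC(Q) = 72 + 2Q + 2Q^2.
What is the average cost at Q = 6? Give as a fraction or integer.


TC(6) = 72 + 2*6 + 2*6^2
TC(6) = 72 + 12 + 72 = 156
AC = TC/Q = 156/6 = 26

26


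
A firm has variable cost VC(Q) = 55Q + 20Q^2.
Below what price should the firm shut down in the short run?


AVC(Q) = VC(Q)/Q = 55 + 20Q
AVC is increasing in Q, so minimum AVC is at Q -> 0+.
Min AVC = 55
The firm should shut down if P < 55.

55


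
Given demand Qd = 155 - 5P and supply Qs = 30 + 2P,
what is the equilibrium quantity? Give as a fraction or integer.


First find equilibrium price:
155 - 5P = 30 + 2P
P* = 125/7 = 125/7
Then substitute into demand:
Q* = 155 - 5 * 125/7 = 460/7

460/7


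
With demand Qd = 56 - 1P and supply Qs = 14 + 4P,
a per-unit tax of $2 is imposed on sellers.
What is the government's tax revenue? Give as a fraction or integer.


With tax on sellers, new supply: Qs' = 14 + 4(P - 2)
= 6 + 4P
New equilibrium quantity:
Q_new = 46
Tax revenue = tax * Q_new = 2 * 46 = 92

92


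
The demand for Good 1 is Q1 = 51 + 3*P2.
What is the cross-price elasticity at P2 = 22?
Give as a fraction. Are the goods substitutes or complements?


dQ1/dP2 = 3
At P2 = 22: Q1 = 51 + 3*22 = 117
Exy = (dQ1/dP2)(P2/Q1) = 3 * 22 / 117 = 22/39
Since Exy > 0, the goods are substitutes.

22/39 (substitutes)


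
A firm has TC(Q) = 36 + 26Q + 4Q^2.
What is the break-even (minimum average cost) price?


AC(Q) = 36/Q + 26 + 4Q
To minimize: dAC/dQ = -36/Q^2 + 4 = 0
Q^2 = 36/4 = 9
Q* = 3
Min AC = 36/3 + 26 + 4*3
Min AC = 12 + 26 + 12 = 50

50


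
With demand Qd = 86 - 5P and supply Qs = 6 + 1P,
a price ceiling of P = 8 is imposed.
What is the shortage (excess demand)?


At P = 8:
Qd = 86 - 5*8 = 46
Qs = 6 + 1*8 = 14
Shortage = Qd - Qs = 46 - 14 = 32

32


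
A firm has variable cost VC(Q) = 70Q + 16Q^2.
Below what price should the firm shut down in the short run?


AVC(Q) = VC(Q)/Q = 70 + 16Q
AVC is increasing in Q, so minimum AVC is at Q -> 0+.
Min AVC = 70
The firm should shut down if P < 70.

70


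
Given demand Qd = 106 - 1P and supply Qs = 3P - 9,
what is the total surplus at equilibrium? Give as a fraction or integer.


Find equilibrium: 106 - 1P = 3P - 9
106 + 9 = 4P
P* = 115/4 = 115/4
Q* = 3*115/4 - 9 = 309/4
Inverse demand: P = 106 - Q/1, so P_max = 106
Inverse supply: P = 3 + Q/3, so P_min = 3
CS = (1/2) * 309/4 * (106 - 115/4) = 95481/32
PS = (1/2) * 309/4 * (115/4 - 3) = 31827/32
TS = CS + PS = 95481/32 + 31827/32 = 31827/8

31827/8
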